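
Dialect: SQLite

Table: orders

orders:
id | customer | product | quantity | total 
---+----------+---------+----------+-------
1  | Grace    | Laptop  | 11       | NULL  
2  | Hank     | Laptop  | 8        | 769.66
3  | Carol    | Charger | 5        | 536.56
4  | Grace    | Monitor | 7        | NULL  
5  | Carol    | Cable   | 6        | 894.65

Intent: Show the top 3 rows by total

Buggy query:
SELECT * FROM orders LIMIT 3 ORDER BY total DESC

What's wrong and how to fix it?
Bug: ORDER BY cannot follow LIMIT; LIMIT is the final clause

Fix: Swap the clauses: ORDER BY first, then LIMIT

Corrected query:
SELECT * FROM orders ORDER BY total DESC LIMIT 3

Result:
id | customer | product | quantity | total 
---+----------+---------+----------+-------
5  | Carol    | Cable   | 6        | 894.65
2  | Hank     | Laptop  | 8        | 769.66
3  | Carol    | Charger | 5        | 536.56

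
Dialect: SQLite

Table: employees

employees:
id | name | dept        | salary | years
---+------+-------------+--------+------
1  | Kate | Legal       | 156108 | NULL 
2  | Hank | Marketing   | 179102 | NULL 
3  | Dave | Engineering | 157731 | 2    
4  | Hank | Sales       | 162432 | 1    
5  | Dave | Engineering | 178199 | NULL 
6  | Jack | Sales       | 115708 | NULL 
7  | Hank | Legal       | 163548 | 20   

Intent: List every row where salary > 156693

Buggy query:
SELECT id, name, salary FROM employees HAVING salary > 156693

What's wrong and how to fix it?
Bug: This is a non-aggregate query (no GROUP BY, no aggregates), so in SQLite the HAVING clause is invalid here; a row-level condition belongs in WHERE

Fix: Replace HAVING with WHERE since the condition applies to individual rows

Corrected query:
SELECT id, name, salary FROM employees WHERE salary > 156693

Result:
id | name | salary
---+------+-------
2  | Hank | 179102
3  | Dave | 157731
4  | Hank | 162432
5  | Dave | 178199
7  | Hank | 163548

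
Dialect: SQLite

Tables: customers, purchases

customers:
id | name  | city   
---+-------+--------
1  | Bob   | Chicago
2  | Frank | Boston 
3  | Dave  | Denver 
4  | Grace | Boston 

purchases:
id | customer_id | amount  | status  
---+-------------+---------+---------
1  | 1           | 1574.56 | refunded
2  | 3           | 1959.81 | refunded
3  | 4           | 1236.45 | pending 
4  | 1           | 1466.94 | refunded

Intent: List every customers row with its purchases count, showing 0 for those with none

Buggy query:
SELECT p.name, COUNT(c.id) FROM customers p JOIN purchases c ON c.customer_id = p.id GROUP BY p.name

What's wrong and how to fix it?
Bug: An inner join excludes parents with zero children

Fix: Switch to LEFT JOIN to retain unmatched parent rows

Corrected query:
SELECT p.name, COUNT(c.id) FROM customers p LEFT JOIN purchases c ON c.customer_id = p.id GROUP BY p.name

Result:
name  | COUNT(c.id)
------+------------
Bob   | 2          
Dave  | 1          
Frank | 0          
Grace | 1          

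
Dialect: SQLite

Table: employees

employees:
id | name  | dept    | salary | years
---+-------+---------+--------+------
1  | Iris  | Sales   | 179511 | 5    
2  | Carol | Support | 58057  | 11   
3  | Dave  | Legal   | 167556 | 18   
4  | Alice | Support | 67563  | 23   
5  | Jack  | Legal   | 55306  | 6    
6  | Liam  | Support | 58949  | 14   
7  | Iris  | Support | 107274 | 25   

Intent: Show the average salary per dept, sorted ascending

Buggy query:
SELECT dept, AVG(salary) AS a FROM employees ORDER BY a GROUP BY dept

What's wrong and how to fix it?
Bug: GROUP BY must precede ORDER BY

Fix: Reorder: SELECT … FROM … GROUP BY … ORDER BY …

Corrected query:
SELECT dept, AVG(salary) AS a FROM employees GROUP BY dept ORDER BY a

Result:
dept    | a       
--------+---------
Support | 72960.75
Legal   | 111431  
Sales   | 179511  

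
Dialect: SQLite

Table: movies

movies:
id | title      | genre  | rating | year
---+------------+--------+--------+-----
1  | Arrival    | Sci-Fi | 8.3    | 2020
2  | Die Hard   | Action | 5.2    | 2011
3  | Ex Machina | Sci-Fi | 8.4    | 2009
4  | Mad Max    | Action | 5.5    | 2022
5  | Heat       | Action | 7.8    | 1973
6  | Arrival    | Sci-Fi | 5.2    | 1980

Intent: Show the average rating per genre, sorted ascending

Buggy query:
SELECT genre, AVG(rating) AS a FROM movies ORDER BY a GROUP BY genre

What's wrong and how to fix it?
Bug: ORDER BY appears before GROUP BY; SQL clause order requires GROUP BY first

Fix: Move ORDER BY to the end, after GROUP BY

Corrected query:
SELECT genre, AVG(rating) AS a FROM movies GROUP BY genre ORDER BY a

Result:
genre  | a       
-------+---------
Action | 6.166667
Sci-Fi | 7.3     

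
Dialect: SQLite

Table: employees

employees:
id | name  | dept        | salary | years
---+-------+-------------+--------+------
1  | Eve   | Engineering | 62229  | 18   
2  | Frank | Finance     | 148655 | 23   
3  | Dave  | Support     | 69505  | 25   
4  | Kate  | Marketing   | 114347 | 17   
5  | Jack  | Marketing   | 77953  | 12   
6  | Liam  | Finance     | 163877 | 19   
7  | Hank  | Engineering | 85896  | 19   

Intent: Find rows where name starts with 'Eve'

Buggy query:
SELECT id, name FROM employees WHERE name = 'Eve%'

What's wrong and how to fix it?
Bug: '=' compares the literal string including the % character; pattern matching needs LIKE

Fix: Use LIKE for wildcard pattern matching

Corrected query:
SELECT id, name FROM employees WHERE name LIKE 'Eve%'

Result:
id | name
---+-----
1  | Eve 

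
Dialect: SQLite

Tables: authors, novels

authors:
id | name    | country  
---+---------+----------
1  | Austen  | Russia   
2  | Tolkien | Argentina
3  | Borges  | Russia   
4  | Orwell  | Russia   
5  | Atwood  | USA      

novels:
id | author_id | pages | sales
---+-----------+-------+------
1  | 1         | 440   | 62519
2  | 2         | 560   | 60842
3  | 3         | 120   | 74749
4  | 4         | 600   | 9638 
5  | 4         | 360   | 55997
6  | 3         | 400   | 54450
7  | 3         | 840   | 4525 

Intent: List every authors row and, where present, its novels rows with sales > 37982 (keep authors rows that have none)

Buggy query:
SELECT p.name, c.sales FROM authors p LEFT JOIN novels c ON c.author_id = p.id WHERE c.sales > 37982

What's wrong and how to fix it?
Bug: Filtering c.sales in WHERE discards the NULL rows produced by LEFT JOIN, turning it into an inner join

Fix: Move the right-table condition into the ON clause so unmatched parents are kept

Corrected query:
SELECT p.name, c.sales FROM authors p LEFT JOIN novels c ON c.author_id = p.id AND c.sales > 37982

Result:
name    | sales
--------+------
Austen  | 62519
Tolkien | 60842
Borges  | 54450
Borges  | 74749
Orwell  | 55997
Atwood  | NULL 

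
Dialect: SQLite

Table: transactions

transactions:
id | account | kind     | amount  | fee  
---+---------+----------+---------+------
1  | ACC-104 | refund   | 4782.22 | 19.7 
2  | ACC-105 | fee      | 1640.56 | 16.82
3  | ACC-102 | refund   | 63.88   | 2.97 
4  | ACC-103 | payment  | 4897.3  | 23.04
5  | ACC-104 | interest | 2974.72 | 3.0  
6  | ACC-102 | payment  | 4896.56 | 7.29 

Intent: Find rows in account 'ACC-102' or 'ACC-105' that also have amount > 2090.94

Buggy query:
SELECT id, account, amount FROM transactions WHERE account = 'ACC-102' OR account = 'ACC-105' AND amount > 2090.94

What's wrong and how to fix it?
Bug: Without parentheses, AND is evaluated before OR, so the amount filter only applies to the 'ACC-105' branch

Fix: Add parentheses around the OR so the AND applies to both alternatives

Corrected query:
SELECT id, account, amount FROM transactions WHERE (account = 'ACC-102' OR account = 'ACC-105') AND amount > 2090.94

Result:
id | account | amount 
---+---------+--------
6  | ACC-102 | 4896.56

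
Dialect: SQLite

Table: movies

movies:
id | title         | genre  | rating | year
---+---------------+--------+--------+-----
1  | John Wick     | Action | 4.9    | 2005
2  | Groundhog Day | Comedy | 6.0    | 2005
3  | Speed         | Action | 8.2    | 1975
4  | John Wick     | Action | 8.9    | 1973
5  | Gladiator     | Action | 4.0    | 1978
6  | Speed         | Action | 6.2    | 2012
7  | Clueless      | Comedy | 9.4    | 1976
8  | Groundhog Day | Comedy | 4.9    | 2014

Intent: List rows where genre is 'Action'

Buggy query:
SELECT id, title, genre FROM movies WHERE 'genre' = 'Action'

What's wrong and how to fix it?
Bug: Single quotes denote string literals in SQL; the column name is being compared as a constant string

Fix: Reference the column as genre without single quotes

Corrected query:
SELECT id, title, genre FROM movies WHERE genre = 'Action'

Result:
id | title     | genre 
---+-----------+-------
1  | John Wick | Action
3  | Speed     | Action
4  | John Wick | Action
5  | Gladiator | Action
6  | Speed     | Action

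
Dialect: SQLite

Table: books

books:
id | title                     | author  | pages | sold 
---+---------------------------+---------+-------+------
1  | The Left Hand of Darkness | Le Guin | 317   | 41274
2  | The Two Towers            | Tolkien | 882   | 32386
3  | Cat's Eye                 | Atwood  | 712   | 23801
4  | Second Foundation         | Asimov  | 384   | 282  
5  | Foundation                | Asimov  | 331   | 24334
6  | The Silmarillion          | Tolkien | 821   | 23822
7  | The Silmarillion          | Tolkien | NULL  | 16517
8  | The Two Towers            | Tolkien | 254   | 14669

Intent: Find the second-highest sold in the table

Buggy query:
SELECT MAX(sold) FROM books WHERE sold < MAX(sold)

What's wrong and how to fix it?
Bug: MAX(sold) on the right of the comparison is an aggregate-in-WHERE error

Fix: Put the inner MAX in a scalar subquery

Corrected query:
SELECT MAX(sold) FROM books WHERE sold < (SELECT MAX(sold) FROM books)

Result:
MAX(sold)
---------
32386    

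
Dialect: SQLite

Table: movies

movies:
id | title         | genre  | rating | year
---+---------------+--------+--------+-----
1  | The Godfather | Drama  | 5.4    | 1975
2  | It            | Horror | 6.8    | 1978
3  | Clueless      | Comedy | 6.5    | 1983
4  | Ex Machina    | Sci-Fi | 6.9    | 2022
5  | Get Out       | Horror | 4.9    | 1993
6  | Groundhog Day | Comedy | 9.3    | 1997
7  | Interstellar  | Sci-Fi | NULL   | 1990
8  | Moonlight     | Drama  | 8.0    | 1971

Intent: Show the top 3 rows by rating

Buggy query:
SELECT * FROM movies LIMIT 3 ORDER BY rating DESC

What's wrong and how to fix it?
Bug: LIMIT must come after ORDER BY

Fix: Swap the clauses: ORDER BY first, then LIMIT

Corrected query:
SELECT * FROM movies ORDER BY rating DESC LIMIT 3

Result:
id | title         | genre  | rating | year
---+---------------+--------+--------+-----
6  | Groundhog Day | Comedy | 9.3    | 1997
8  | Moonlight     | Drama  | 8      | 1971
4  | Ex Machina    | Sci-Fi | 6.9    | 2022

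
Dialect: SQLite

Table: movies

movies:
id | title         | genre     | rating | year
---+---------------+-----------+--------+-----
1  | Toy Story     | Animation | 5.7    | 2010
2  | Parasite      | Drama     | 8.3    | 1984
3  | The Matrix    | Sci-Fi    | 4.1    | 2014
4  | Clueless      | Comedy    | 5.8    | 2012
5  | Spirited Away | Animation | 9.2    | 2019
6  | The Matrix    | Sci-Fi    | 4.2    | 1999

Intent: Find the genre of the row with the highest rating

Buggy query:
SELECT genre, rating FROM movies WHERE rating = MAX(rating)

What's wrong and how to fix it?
Bug: MAX(rating) is an aggregate and cannot be used directly in WHERE

Fix: Wrap MAX in a scalar subquery so WHERE compares against a single value

Corrected query:
SELECT genre, rating FROM movies WHERE rating = (SELECT MAX(rating) FROM movies)

Result:
genre     | rating
----------+-------
Animation | 9.2   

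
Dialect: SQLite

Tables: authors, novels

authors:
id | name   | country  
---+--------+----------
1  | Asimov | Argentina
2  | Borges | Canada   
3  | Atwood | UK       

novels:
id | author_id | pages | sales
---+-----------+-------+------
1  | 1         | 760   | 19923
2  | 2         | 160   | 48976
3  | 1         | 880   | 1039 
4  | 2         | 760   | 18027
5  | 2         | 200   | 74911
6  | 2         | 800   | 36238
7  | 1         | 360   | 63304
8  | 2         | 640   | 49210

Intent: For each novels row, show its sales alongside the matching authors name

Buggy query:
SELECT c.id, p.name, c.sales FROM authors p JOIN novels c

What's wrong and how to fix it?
Bug: Missing join condition: each novels row is matched to all authors rows instead of just its own

Fix: Specify the join condition linking the foreign key to the parent id

Corrected query:
SELECT c.id, p.name, c.sales FROM authors p JOIN novels c ON c.author_id = p.id

Result:
id | name   | sales
---+--------+------
1  | Asimov | 19923
2  | Borges | 48976
3  | Asimov | 1039 
4  | Borges | 18027
5  | Borges | 74911
6  | Borges | 36238
7  | Asimov | 63304
8  | Borges | 49210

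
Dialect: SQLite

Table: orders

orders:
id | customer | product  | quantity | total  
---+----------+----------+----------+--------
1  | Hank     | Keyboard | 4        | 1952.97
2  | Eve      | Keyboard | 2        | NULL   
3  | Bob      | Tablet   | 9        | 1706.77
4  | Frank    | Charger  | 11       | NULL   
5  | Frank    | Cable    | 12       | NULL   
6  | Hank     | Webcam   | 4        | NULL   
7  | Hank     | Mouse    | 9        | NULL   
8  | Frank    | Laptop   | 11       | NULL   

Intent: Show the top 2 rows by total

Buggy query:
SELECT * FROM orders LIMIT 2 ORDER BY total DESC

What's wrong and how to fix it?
Bug: ORDER BY cannot follow LIMIT; LIMIT is the final clause

Fix: Sort with ORDER BY, then apply LIMIT

Corrected query:
SELECT * FROM orders ORDER BY total DESC LIMIT 2

Result:
id | customer | product  | quantity | total  
---+----------+----------+----------+--------
1  | Hank     | Keyboard | 4        | 1952.97
3  | Bob      | Tablet   | 9        | 1706.77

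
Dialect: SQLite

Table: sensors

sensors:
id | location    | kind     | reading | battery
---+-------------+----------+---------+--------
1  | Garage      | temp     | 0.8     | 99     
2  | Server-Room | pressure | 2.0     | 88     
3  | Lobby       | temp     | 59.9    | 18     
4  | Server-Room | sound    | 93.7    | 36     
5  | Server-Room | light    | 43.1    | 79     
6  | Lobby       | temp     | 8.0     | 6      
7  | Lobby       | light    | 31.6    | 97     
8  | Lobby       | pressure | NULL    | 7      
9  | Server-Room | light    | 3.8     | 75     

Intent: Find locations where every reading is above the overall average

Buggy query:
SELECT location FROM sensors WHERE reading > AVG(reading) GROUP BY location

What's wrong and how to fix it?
Bug: WHERE evaluates per row before aggregation, so AVG() is unavailable

Fix: Use a subquery for AVG and a HAVING MIN(...) filter so the condition holds for every row in the group

Corrected query:
SELECT location FROM sensors GROUP BY location HAVING MIN(reading) > (SELECT AVG(reading) FROM sensors)

Result:
(no rows)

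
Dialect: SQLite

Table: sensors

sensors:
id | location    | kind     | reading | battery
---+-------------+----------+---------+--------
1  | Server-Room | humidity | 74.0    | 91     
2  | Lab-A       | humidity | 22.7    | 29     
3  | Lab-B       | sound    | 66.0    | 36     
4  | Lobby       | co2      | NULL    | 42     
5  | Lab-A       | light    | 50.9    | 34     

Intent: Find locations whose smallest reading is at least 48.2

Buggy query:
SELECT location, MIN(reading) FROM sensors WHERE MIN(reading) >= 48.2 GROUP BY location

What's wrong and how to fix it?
Bug: MIN() in WHERE is a misuse of aggregate

Fix: Use HAVING for the per-group MIN condition

Corrected query:
SELECT location, MIN(reading) FROM sensors GROUP BY location HAVING MIN(reading) >= 48.2

Result:
location    | MIN(reading)
------------+-------------
Lab-B       | 66          
Server-Room | 74          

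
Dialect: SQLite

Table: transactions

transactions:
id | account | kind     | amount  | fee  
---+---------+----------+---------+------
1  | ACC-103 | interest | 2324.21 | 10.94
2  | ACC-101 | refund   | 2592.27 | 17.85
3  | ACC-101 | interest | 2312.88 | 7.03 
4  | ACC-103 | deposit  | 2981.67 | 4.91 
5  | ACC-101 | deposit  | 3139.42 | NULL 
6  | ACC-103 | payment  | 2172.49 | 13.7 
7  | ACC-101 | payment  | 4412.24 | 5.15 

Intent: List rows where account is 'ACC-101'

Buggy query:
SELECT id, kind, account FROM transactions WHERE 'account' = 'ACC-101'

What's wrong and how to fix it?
Bug: 'account' in single quotes is a string literal, not the column; the comparison is literal-vs-literal and never true

Fix: Reference the column as account without single quotes

Corrected query:
SELECT id, kind, account FROM transactions WHERE account = 'ACC-101'

Result:
id | kind     | account
---+----------+--------
2  | refund   | ACC-101
3  | interest | ACC-101
5  | deposit  | ACC-101
7  | payment  | ACC-101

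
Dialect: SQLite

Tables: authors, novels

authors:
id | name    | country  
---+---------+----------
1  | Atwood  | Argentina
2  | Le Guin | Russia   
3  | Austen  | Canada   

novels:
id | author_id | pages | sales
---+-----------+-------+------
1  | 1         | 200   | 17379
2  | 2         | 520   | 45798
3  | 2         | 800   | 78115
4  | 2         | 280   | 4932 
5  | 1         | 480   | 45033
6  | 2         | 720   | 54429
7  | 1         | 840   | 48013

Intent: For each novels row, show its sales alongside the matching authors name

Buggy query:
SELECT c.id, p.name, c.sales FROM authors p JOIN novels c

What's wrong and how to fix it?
Bug: JOIN with no ON clause produces a cartesian product; every novels row pairs with every authors row

Fix: Specify the join condition linking the foreign key to the parent id

Corrected query:
SELECT c.id, p.name, c.sales FROM authors p JOIN novels c ON c.author_id = p.id

Result:
id | name    | sales
---+---------+------
1  | Atwood  | 17379
2  | Le Guin | 45798
3  | Le Guin | 78115
4  | Le Guin | 4932 
5  | Atwood  | 45033
6  | Le Guin | 54429
7  | Atwood  | 48013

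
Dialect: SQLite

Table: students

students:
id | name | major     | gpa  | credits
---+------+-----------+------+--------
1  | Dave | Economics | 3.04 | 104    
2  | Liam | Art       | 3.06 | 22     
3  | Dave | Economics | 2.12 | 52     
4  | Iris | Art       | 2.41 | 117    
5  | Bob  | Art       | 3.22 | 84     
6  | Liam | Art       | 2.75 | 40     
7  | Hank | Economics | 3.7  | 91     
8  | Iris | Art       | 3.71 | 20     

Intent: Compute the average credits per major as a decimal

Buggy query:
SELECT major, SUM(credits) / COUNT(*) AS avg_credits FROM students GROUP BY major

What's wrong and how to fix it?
Bug: SUM(credits) and COUNT(*) are both integers; the division truncates the fractional part

Fix: Cast one side to REAL so the division keeps the fractional part

Corrected query:
SELECT major, SUM(credits) * 1.0 / COUNT(*) AS avg_credits FROM students GROUP BY major

Result:
major     | avg_credits
----------+------------
Art       | 56.6       
Economics | 82.333333  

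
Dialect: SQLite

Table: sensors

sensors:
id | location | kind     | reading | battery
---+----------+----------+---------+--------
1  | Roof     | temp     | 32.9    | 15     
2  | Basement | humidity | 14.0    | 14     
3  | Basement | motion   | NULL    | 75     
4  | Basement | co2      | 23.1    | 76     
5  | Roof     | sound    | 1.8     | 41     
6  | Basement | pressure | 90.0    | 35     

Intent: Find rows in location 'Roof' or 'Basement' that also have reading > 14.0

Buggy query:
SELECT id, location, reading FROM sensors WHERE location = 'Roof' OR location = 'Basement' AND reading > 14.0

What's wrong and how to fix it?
Bug: AND binds tighter than OR, so this parses as location = 'Roof' OR (location = 'Basement' AND reading > 14.0)

Fix: Add parentheses around the OR so the AND applies to both alternatives

Corrected query:
SELECT id, location, reading FROM sensors WHERE (location = 'Roof' OR location = 'Basement') AND reading > 14.0

Result:
id | location | reading
---+----------+--------
1  | Roof     | 32.9   
4  | Basement | 23.1   
6  | Basement | 90     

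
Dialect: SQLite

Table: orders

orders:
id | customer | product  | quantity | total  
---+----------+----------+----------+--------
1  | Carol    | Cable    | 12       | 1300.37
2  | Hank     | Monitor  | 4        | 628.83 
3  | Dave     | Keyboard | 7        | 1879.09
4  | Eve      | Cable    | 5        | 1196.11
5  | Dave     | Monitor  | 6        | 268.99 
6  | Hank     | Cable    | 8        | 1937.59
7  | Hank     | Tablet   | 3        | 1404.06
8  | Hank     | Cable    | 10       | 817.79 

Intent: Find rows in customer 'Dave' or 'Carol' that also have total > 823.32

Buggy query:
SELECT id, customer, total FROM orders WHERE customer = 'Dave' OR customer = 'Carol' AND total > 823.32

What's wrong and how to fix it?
Bug: Without parentheses, AND is evaluated before OR, so the total filter only applies to the 'Carol' branch

Fix: Add parentheses around the OR so the AND applies to both alternatives

Corrected query:
SELECT id, customer, total FROM orders WHERE (customer = 'Dave' OR customer = 'Carol') AND total > 823.32

Result:
id | customer | total  
---+----------+--------
1  | Carol    | 1300.37
3  | Dave     | 1879.09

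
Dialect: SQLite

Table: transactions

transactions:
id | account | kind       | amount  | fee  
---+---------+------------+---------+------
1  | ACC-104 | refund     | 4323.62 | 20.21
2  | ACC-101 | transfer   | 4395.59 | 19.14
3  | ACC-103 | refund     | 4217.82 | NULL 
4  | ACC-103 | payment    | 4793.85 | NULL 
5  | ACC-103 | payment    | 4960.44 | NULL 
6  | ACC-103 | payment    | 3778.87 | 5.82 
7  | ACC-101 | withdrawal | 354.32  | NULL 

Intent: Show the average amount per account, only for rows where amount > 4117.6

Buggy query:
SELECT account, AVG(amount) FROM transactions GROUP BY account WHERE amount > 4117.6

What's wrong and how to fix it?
Bug: WHERE cannot follow GROUP BY

Fix: Place WHERE between FROM and GROUP BY

Corrected query:
SELECT account, AVG(amount) FROM transactions WHERE amount > 4117.6 GROUP BY account

Result:
account | AVG(amount)
--------+------------
ACC-101 | 4395.59    
ACC-103 | 4657.37    
ACC-104 | 4323.62    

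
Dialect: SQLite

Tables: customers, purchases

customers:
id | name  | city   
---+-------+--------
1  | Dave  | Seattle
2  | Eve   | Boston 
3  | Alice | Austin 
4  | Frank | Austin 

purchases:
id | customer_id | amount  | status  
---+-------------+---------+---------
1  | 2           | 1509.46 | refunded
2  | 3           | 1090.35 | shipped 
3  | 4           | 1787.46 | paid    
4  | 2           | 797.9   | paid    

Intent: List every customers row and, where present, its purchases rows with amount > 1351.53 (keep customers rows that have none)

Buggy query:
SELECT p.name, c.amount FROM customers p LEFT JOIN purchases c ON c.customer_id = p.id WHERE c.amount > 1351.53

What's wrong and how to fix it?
Bug: A WHERE condition on the right-hand table after LEFT JOIN drops unmatched parents

Fix: Move the right-table condition into the ON clause so unmatched parents are kept

Corrected query:
SELECT p.name, c.amount FROM customers p LEFT JOIN purchases c ON c.customer_id = p.id AND c.amount > 1351.53

Result:
name  | amount 
------+--------
Dave  | NULL   
Eve   | 1509.46
Alice | NULL   
Frank | 1787.46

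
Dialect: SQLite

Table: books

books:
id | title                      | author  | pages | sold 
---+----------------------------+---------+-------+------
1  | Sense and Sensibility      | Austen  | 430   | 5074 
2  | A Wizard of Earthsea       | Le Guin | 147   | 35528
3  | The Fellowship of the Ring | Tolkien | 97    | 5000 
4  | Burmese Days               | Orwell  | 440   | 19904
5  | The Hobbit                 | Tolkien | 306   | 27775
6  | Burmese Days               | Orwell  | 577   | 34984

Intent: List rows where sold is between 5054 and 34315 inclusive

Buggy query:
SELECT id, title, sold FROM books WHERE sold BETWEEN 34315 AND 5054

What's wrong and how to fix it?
Bug: BETWEEN expects the lower bound first; with 34315 AND 5054 the range is empty

Fix: Swap the bounds so the smaller value comes first

Corrected query:
SELECT id, title, sold FROM books WHERE sold BETWEEN 5054 AND 34315

Result:
id | title                 | sold 
---+-----------------------+------
1  | Sense and Sensibility | 5074 
4  | Burmese Days          | 19904
5  | The Hobbit            | 27775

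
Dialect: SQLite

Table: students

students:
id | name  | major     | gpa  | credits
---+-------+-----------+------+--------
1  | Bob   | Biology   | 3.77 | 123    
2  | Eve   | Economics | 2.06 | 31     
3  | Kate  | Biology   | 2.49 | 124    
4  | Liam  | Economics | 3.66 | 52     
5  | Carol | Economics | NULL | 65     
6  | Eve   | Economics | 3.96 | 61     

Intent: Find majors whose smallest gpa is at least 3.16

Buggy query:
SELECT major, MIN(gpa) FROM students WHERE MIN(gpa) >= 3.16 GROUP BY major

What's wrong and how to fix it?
Bug: MIN() in WHERE is a misuse of aggregate

Fix: Use HAVING for the per-group MIN condition

Corrected query:
SELECT major, MIN(gpa) FROM students GROUP BY major HAVING MIN(gpa) >= 3.16

Result:
(no rows)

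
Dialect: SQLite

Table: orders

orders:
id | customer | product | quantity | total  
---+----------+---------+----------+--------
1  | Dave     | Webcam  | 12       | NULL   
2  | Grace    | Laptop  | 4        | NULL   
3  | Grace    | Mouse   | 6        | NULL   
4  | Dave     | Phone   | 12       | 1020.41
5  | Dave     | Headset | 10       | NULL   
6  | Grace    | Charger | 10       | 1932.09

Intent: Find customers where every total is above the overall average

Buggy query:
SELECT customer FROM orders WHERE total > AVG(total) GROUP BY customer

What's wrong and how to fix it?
Bug: AVG() is an aggregate; it can't sit directly in WHERE

Fix: Compute the overall average in a scalar subquery and compare each group's MIN against it in HAVING

Corrected query:
SELECT customer FROM orders GROUP BY customer HAVING MIN(total) > (SELECT AVG(total) FROM orders)

Result:
customer
--------
Grace   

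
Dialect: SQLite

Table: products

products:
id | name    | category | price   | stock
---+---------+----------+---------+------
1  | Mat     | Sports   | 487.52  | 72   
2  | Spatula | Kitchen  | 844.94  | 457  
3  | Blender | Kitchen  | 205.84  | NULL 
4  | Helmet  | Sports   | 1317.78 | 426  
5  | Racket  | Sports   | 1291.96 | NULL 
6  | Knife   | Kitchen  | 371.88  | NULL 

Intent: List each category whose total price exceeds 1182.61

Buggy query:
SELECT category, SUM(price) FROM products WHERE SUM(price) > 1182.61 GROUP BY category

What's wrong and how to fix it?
Bug: Aggregate functions cannot appear in a WHERE clause

Fix: Move the aggregate condition to a HAVING clause

Corrected query:
SELECT category, SUM(price) FROM products GROUP BY category HAVING SUM(price) > 1182.61

Result:
category | SUM(price)
---------+-----------
Kitchen  | 1422.66   
Sports   | 3097.26   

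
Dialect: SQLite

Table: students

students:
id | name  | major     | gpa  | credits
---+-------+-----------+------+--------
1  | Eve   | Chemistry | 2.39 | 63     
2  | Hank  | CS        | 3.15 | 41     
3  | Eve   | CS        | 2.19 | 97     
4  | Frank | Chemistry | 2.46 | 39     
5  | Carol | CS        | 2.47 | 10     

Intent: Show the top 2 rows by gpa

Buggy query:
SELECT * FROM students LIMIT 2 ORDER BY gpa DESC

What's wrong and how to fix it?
Bug: ORDER BY cannot follow LIMIT; LIMIT is the final clause

Fix: Sort with ORDER BY, then apply LIMIT

Corrected query:
SELECT * FROM students ORDER BY gpa DESC LIMIT 2

Result:
id | name  | major | gpa  | credits
---+-------+-------+------+--------
2  | Hank  | CS    | 3.15 | 41     
5  | Carol | CS    | 2.47 | 10     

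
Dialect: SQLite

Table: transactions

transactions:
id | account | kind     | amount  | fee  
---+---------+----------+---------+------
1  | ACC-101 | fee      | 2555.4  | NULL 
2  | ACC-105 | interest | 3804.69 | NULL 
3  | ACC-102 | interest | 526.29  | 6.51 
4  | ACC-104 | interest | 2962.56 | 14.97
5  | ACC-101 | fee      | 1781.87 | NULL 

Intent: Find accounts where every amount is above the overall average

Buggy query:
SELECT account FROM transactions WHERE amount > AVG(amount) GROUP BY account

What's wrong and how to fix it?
Bug: WHERE evaluates per row before aggregation, so AVG() is unavailable

Fix: Use a subquery for AVG and a HAVING MIN(...) filter so the condition holds for every row in the group

Corrected query:
SELECT account FROM transactions GROUP BY account HAVING MIN(amount) > (SELECT AVG(amount) FROM transactions)

Result:
account
-------
ACC-104
ACC-105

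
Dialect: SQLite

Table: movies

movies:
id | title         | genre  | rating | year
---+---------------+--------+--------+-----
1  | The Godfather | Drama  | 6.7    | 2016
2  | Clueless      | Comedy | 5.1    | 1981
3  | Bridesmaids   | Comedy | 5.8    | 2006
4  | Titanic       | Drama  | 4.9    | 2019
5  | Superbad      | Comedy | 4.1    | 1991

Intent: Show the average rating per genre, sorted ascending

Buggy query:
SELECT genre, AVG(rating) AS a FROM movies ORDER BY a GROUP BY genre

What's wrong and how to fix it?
Bug: ORDER BY appears before GROUP BY; SQL clause order requires GROUP BY first

Fix: Move ORDER BY to the end, after GROUP BY

Corrected query:
SELECT genre, AVG(rating) AS a FROM movies GROUP BY genre ORDER BY a

Result:
genre  | a  
-------+----
Comedy | 5  
Drama  | 5.8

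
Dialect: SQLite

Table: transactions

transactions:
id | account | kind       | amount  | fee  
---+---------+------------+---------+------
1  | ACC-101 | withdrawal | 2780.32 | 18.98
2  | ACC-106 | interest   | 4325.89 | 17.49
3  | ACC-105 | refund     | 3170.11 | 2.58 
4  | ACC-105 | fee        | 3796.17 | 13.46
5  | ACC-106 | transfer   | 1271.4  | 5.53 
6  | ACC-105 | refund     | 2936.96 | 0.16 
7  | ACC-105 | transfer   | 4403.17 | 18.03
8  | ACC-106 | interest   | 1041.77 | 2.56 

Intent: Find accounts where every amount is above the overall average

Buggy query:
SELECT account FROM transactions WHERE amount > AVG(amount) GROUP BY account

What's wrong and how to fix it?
Bug: AVG() is an aggregate; it can't sit directly in WHERE

Fix: Use a subquery for AVG and a HAVING MIN(...) filter so the condition holds for every row in the group

Corrected query:
SELECT account FROM transactions GROUP BY account HAVING MIN(amount) > (SELECT AVG(amount) FROM transactions)

Result:
(no rows)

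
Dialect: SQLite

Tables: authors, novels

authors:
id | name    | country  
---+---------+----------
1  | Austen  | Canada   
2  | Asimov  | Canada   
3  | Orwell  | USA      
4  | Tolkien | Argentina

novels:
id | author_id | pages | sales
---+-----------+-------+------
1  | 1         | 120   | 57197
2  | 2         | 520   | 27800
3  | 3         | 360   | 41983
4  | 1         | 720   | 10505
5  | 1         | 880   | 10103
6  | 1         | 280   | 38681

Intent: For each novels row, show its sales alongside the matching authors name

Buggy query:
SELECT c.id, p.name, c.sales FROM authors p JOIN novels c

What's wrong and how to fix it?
Bug: Missing join condition: each novels row is matched to all authors rows instead of just its own

Fix: Add ON c.author_id = p.id to the JOIN

Corrected query:
SELECT c.id, p.name, c.sales FROM authors p JOIN novels c ON c.author_id = p.id

Result:
id | name   | sales
---+--------+------
1  | Austen | 57197
2  | Asimov | 27800
3  | Orwell | 41983
4  | Austen | 10505
5  | Austen | 10103
6  | Austen | 38681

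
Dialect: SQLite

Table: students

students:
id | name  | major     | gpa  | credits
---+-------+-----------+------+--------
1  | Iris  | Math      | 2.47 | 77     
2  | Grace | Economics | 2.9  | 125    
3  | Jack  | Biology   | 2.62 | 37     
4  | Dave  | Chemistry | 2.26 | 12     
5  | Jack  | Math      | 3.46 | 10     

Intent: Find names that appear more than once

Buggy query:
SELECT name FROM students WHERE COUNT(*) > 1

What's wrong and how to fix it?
Bug: COUNT(*) is an aggregate and cannot be used in WHERE

Fix: GROUP BY name, then filter groups with HAVING COUNT(*) > 1

Corrected query:
SELECT name FROM students GROUP BY name HAVING COUNT(*) > 1

Result:
name
----
Jack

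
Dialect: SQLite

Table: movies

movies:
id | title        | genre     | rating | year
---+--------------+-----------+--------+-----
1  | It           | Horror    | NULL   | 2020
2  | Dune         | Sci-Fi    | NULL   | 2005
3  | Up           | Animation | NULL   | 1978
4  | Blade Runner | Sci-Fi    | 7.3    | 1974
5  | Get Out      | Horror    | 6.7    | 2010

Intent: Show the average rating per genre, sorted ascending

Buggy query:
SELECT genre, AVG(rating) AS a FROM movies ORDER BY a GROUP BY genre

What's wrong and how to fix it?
Bug: ORDER BY appears before GROUP BY; SQL clause order requires GROUP BY first

Fix: Move ORDER BY to the end, after GROUP BY

Corrected query:
SELECT genre, AVG(rating) AS a FROM movies GROUP BY genre ORDER BY a

Result:
genre     | a   
----------+-----
Animation | NULL
Horror    | 6.7 
Sci-Fi    | 7.3 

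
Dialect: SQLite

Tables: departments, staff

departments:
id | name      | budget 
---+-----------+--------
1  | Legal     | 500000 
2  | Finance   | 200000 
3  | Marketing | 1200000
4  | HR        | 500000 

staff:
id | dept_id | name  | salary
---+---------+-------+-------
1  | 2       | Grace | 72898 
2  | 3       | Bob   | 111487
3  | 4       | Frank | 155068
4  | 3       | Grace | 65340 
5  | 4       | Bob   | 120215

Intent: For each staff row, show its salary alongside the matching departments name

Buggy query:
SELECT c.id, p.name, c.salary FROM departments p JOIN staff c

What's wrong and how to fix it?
Bug: JOIN with no ON clause produces a cartesian product; every staff row pairs with every departments row

Fix: Specify the join condition linking the foreign key to the parent id

Corrected query:
SELECT c.id, p.name, c.salary FROM departments p JOIN staff c ON c.dept_id = p.id

Result:
id | name      | salary
---+-----------+-------
1  | Finance   | 72898 
2  | Marketing | 111487
3  | HR        | 155068
4  | Marketing | 65340 
5  | HR        | 120215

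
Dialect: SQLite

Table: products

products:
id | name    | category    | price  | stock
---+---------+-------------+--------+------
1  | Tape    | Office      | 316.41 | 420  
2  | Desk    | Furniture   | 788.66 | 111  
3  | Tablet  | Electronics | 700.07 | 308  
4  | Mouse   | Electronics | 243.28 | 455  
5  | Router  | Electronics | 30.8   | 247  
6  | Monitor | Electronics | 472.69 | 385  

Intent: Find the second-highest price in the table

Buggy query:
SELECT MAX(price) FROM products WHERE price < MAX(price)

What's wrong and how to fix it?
Bug: MAX(price) on the right of the comparison is an aggregate-in-WHERE error

Fix: Put the inner MAX in a scalar subquery

Corrected query:
SELECT MAX(price) FROM products WHERE price < (SELECT MAX(price) FROM products)

Result:
MAX(price)
----------
700.07    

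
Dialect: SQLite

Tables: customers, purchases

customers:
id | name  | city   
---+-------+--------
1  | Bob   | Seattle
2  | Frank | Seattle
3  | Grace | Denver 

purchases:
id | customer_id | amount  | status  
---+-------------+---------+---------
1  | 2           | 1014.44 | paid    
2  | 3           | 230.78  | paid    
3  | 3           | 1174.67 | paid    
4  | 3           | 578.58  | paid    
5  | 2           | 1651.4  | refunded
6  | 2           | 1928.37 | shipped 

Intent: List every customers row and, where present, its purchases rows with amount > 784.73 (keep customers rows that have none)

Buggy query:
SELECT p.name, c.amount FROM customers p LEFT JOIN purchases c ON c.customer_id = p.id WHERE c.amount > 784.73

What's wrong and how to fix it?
Bug: A WHERE condition on the right-hand table after LEFT JOIN drops unmatched parents

Fix: Put 'c.amount > 784.73' in the JOIN's ON clause instead of WHERE

Corrected query:
SELECT p.name, c.amount FROM customers p LEFT JOIN purchases c ON c.customer_id = p.id AND c.amount > 784.73

Result:
name  | amount 
------+--------
Bob   | NULL   
Frank | 1014.44
Frank | 1651.4 
Frank | 1928.37
Grace | 1174.67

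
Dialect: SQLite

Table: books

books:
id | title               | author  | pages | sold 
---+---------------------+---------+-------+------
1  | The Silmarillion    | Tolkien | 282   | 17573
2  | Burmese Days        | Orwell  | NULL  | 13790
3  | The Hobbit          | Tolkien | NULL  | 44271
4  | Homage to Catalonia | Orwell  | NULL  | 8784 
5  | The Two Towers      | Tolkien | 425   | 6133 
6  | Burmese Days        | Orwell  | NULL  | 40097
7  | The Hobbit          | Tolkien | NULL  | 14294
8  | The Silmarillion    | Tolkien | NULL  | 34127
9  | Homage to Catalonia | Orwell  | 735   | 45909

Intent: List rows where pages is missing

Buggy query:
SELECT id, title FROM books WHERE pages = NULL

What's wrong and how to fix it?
Bug: Comparing to NULL with '=' never matches; NULL = NULL is unknown, not true

Fix: Replace '= NULL' with 'IS NULL'

Corrected query:
SELECT id, title FROM books WHERE pages IS NULL

Result:
id | title              
---+--------------------
2  | Burmese Days       
3  | The Hobbit         
4  | Homage to Catalonia
6  | Burmese Days       
7  | The Hobbit         
8  | The Silmarillion   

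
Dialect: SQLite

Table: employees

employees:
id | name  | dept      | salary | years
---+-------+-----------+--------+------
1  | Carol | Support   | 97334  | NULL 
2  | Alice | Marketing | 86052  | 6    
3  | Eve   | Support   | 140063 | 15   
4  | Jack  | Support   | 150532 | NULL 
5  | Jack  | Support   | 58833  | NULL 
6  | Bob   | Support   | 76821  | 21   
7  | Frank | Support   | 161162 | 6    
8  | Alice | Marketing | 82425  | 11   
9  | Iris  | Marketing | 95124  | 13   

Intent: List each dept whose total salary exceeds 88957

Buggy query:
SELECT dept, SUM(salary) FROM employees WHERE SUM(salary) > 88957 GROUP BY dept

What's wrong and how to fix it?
Bug: Aggregate functions cannot appear in a WHERE clause

Fix: Move the aggregate condition to a HAVING clause

Corrected query:
SELECT dept, SUM(salary) FROM employees GROUP BY dept HAVING SUM(salary) > 88957

Result:
dept      | SUM(salary)
----------+------------
Marketing | 263601     
Support   | 684745     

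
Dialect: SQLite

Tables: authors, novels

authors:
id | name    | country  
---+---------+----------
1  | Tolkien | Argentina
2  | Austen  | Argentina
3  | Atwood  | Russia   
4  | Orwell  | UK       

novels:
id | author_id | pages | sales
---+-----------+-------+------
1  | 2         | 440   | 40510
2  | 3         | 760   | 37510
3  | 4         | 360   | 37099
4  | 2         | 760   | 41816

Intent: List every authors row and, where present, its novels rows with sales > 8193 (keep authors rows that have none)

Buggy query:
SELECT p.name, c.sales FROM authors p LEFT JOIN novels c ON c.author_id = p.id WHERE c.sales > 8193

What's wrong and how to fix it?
Bug: A WHERE condition on the right-hand table after LEFT JOIN drops unmatched parents

Fix: Put 'c.sales > 8193' in the JOIN's ON clause instead of WHERE

Corrected query:
SELECT p.name, c.sales FROM authors p LEFT JOIN novels c ON c.author_id = p.id AND c.sales > 8193

Result:
name    | sales
--------+------
Tolkien | NULL 
Austen  | 40510
Austen  | 41816
Atwood  | 37510
Orwell  | 37099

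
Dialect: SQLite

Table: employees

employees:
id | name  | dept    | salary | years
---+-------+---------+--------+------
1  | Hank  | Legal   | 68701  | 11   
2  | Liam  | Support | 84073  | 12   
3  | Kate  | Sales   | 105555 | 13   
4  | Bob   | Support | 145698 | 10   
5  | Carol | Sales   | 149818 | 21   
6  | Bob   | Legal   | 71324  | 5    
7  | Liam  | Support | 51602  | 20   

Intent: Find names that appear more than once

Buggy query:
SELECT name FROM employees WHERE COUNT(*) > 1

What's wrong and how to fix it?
Bug: WHERE can't reference COUNT(*); aggregates are computed after WHERE

Fix: GROUP BY name, then filter groups with HAVING COUNT(*) > 1

Corrected query:
SELECT name FROM employees GROUP BY name HAVING COUNT(*) > 1

Result:
name
----
Bob 
Liam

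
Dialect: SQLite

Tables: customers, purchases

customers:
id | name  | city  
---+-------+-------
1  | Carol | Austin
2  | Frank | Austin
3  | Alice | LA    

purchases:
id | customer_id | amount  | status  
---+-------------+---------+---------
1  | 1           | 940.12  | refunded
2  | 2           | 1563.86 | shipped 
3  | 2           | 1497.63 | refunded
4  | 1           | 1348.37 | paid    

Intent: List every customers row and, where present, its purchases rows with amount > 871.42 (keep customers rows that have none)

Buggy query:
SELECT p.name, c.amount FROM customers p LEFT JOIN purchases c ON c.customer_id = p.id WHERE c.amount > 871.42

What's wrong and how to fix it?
Bug: A WHERE condition on the right-hand table after LEFT JOIN drops unmatched parents

Fix: Put 'c.amount > 871.42' in the JOIN's ON clause instead of WHERE

Corrected query:
SELECT p.name, c.amount FROM customers p LEFT JOIN purchases c ON c.customer_id = p.id AND c.amount > 871.42

Result:
name  | amount 
------+--------
Carol | 940.12 
Carol | 1348.37
Frank | 1497.63
Frank | 1563.86
Alice | NULL   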